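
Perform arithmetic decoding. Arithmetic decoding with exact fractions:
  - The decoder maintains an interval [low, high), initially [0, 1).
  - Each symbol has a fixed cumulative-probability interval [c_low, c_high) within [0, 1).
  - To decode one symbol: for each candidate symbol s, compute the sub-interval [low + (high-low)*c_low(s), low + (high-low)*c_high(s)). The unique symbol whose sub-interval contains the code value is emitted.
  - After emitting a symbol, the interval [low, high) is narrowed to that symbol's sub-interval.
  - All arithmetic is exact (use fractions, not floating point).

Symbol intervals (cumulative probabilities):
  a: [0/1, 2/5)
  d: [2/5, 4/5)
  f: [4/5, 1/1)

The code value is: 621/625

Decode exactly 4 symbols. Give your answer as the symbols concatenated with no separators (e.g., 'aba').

Step 1: interval [0/1, 1/1), width = 1/1 - 0/1 = 1/1
  'a': [0/1 + 1/1*0/1, 0/1 + 1/1*2/5) = [0/1, 2/5)
  'd': [0/1 + 1/1*2/5, 0/1 + 1/1*4/5) = [2/5, 4/5)
  'f': [0/1 + 1/1*4/5, 0/1 + 1/1*1/1) = [4/5, 1/1) <- contains code 621/625
  emit 'f', narrow to [4/5, 1/1)
Step 2: interval [4/5, 1/1), width = 1/1 - 4/5 = 1/5
  'a': [4/5 + 1/5*0/1, 4/5 + 1/5*2/5) = [4/5, 22/25)
  'd': [4/5 + 1/5*2/5, 4/5 + 1/5*4/5) = [22/25, 24/25)
  'f': [4/5 + 1/5*4/5, 4/5 + 1/5*1/1) = [24/25, 1/1) <- contains code 621/625
  emit 'f', narrow to [24/25, 1/1)
Step 3: interval [24/25, 1/1), width = 1/1 - 24/25 = 1/25
  'a': [24/25 + 1/25*0/1, 24/25 + 1/25*2/5) = [24/25, 122/125)
  'd': [24/25 + 1/25*2/5, 24/25 + 1/25*4/5) = [122/125, 124/125)
  'f': [24/25 + 1/25*4/5, 24/25 + 1/25*1/1) = [124/125, 1/1) <- contains code 621/625
  emit 'f', narrow to [124/125, 1/1)
Step 4: interval [124/125, 1/1), width = 1/1 - 124/125 = 1/125
  'a': [124/125 + 1/125*0/1, 124/125 + 1/125*2/5) = [124/125, 622/625) <- contains code 621/625
  'd': [124/125 + 1/125*2/5, 124/125 + 1/125*4/5) = [622/625, 624/625)
  'f': [124/125 + 1/125*4/5, 124/125 + 1/125*1/1) = [624/625, 1/1)
  emit 'a', narrow to [124/125, 622/625)

Answer: fffa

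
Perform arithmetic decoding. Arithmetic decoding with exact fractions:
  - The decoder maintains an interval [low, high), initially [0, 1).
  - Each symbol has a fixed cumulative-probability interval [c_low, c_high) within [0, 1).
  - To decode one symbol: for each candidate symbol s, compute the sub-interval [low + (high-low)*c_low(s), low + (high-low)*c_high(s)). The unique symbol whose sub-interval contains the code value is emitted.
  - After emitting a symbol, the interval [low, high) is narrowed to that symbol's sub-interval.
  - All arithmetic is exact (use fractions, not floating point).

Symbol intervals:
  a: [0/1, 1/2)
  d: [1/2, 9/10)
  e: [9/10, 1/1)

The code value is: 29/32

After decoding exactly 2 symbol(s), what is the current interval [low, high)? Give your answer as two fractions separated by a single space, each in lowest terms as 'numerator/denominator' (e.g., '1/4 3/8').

Step 1: interval [0/1, 1/1), width = 1/1 - 0/1 = 1/1
  'a': [0/1 + 1/1*0/1, 0/1 + 1/1*1/2) = [0/1, 1/2)
  'd': [0/1 + 1/1*1/2, 0/1 + 1/1*9/10) = [1/2, 9/10)
  'e': [0/1 + 1/1*9/10, 0/1 + 1/1*1/1) = [9/10, 1/1) <- contains code 29/32
  emit 'e', narrow to [9/10, 1/1)
Step 2: interval [9/10, 1/1), width = 1/1 - 9/10 = 1/10
  'a': [9/10 + 1/10*0/1, 9/10 + 1/10*1/2) = [9/10, 19/20) <- contains code 29/32
  'd': [9/10 + 1/10*1/2, 9/10 + 1/10*9/10) = [19/20, 99/100)
  'e': [9/10 + 1/10*9/10, 9/10 + 1/10*1/1) = [99/100, 1/1)
  emit 'a', narrow to [9/10, 19/20)

Answer: 9/10 19/20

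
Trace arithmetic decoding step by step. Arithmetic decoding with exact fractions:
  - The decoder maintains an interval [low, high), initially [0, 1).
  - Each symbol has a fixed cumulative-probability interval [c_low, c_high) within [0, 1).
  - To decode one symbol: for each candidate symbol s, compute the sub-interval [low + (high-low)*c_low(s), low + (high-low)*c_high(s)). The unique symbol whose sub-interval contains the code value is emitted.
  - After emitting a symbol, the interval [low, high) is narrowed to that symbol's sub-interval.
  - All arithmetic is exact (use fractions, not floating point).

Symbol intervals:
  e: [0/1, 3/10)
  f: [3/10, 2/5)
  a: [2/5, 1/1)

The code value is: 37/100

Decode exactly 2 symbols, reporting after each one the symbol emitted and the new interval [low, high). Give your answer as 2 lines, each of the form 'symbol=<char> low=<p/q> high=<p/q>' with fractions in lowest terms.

Answer: symbol=f low=3/10 high=2/5
symbol=a low=17/50 high=2/5

Derivation:
Step 1: interval [0/1, 1/1), width = 1/1 - 0/1 = 1/1
  'e': [0/1 + 1/1*0/1, 0/1 + 1/1*3/10) = [0/1, 3/10)
  'f': [0/1 + 1/1*3/10, 0/1 + 1/1*2/5) = [3/10, 2/5) <- contains code 37/100
  'a': [0/1 + 1/1*2/5, 0/1 + 1/1*1/1) = [2/5, 1/1)
  emit 'f', narrow to [3/10, 2/5)
Step 2: interval [3/10, 2/5), width = 2/5 - 3/10 = 1/10
  'e': [3/10 + 1/10*0/1, 3/10 + 1/10*3/10) = [3/10, 33/100)
  'f': [3/10 + 1/10*3/10, 3/10 + 1/10*2/5) = [33/100, 17/50)
  'a': [3/10 + 1/10*2/5, 3/10 + 1/10*1/1) = [17/50, 2/5) <- contains code 37/100
  emit 'a', narrow to [17/50, 2/5)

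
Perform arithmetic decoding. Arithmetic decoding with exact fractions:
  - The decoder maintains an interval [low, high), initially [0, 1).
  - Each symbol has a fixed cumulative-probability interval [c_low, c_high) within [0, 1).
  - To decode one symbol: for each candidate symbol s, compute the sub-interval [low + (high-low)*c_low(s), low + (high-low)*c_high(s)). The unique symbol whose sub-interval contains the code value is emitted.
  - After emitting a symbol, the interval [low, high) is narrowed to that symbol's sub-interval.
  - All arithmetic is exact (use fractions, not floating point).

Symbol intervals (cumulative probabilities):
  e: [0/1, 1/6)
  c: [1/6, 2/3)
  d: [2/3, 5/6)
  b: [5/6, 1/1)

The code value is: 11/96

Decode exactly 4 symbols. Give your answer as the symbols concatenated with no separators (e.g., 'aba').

Answer: eded

Derivation:
Step 1: interval [0/1, 1/1), width = 1/1 - 0/1 = 1/1
  'e': [0/1 + 1/1*0/1, 0/1 + 1/1*1/6) = [0/1, 1/6) <- contains code 11/96
  'c': [0/1 + 1/1*1/6, 0/1 + 1/1*2/3) = [1/6, 2/3)
  'd': [0/1 + 1/1*2/3, 0/1 + 1/1*5/6) = [2/3, 5/6)
  'b': [0/1 + 1/1*5/6, 0/1 + 1/1*1/1) = [5/6, 1/1)
  emit 'e', narrow to [0/1, 1/6)
Step 2: interval [0/1, 1/6), width = 1/6 - 0/1 = 1/6
  'e': [0/1 + 1/6*0/1, 0/1 + 1/6*1/6) = [0/1, 1/36)
  'c': [0/1 + 1/6*1/6, 0/1 + 1/6*2/3) = [1/36, 1/9)
  'd': [0/1 + 1/6*2/3, 0/1 + 1/6*5/6) = [1/9, 5/36) <- contains code 11/96
  'b': [0/1 + 1/6*5/6, 0/1 + 1/6*1/1) = [5/36, 1/6)
  emit 'd', narrow to [1/9, 5/36)
Step 3: interval [1/9, 5/36), width = 5/36 - 1/9 = 1/36
  'e': [1/9 + 1/36*0/1, 1/9 + 1/36*1/6) = [1/9, 25/216) <- contains code 11/96
  'c': [1/9 + 1/36*1/6, 1/9 + 1/36*2/3) = [25/216, 7/54)
  'd': [1/9 + 1/36*2/3, 1/9 + 1/36*5/6) = [7/54, 29/216)
  'b': [1/9 + 1/36*5/6, 1/9 + 1/36*1/1) = [29/216, 5/36)
  emit 'e', narrow to [1/9, 25/216)
Step 4: interval [1/9, 25/216), width = 25/216 - 1/9 = 1/216
  'e': [1/9 + 1/216*0/1, 1/9 + 1/216*1/6) = [1/9, 145/1296)
  'c': [1/9 + 1/216*1/6, 1/9 + 1/216*2/3) = [145/1296, 37/324)
  'd': [1/9 + 1/216*2/3, 1/9 + 1/216*5/6) = [37/324, 149/1296) <- contains code 11/96
  'b': [1/9 + 1/216*5/6, 1/9 + 1/216*1/1) = [149/1296, 25/216)
  emit 'd', narrow to [37/324, 149/1296)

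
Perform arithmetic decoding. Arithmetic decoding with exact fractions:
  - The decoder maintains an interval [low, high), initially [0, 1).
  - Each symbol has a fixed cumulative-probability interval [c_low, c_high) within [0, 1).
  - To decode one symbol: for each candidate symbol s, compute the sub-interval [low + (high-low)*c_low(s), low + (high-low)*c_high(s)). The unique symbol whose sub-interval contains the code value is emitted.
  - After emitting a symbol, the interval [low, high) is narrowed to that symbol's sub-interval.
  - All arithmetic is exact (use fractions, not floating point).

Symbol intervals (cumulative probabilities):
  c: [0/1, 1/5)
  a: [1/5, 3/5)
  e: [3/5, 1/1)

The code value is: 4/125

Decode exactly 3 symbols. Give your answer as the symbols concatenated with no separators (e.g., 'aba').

Answer: cce

Derivation:
Step 1: interval [0/1, 1/1), width = 1/1 - 0/1 = 1/1
  'c': [0/1 + 1/1*0/1, 0/1 + 1/1*1/5) = [0/1, 1/5) <- contains code 4/125
  'a': [0/1 + 1/1*1/5, 0/1 + 1/1*3/5) = [1/5, 3/5)
  'e': [0/1 + 1/1*3/5, 0/1 + 1/1*1/1) = [3/5, 1/1)
  emit 'c', narrow to [0/1, 1/5)
Step 2: interval [0/1, 1/5), width = 1/5 - 0/1 = 1/5
  'c': [0/1 + 1/5*0/1, 0/1 + 1/5*1/5) = [0/1, 1/25) <- contains code 4/125
  'a': [0/1 + 1/5*1/5, 0/1 + 1/5*3/5) = [1/25, 3/25)
  'e': [0/1 + 1/5*3/5, 0/1 + 1/5*1/1) = [3/25, 1/5)
  emit 'c', narrow to [0/1, 1/25)
Step 3: interval [0/1, 1/25), width = 1/25 - 0/1 = 1/25
  'c': [0/1 + 1/25*0/1, 0/1 + 1/25*1/5) = [0/1, 1/125)
  'a': [0/1 + 1/25*1/5, 0/1 + 1/25*3/5) = [1/125, 3/125)
  'e': [0/1 + 1/25*3/5, 0/1 + 1/25*1/1) = [3/125, 1/25) <- contains code 4/125
  emit 'e', narrow to [3/125, 1/25)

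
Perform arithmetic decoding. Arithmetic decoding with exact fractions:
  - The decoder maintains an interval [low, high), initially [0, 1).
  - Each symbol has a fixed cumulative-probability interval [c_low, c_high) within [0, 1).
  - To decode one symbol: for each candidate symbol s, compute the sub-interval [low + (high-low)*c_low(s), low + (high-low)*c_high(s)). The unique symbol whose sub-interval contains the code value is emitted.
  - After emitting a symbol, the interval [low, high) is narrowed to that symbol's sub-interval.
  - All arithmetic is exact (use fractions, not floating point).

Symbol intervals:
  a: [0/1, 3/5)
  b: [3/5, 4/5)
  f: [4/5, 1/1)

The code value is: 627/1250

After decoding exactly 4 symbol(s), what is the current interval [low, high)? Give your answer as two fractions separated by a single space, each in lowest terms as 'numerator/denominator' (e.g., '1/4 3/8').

Answer: 12/25 327/625

Derivation:
Step 1: interval [0/1, 1/1), width = 1/1 - 0/1 = 1/1
  'a': [0/1 + 1/1*0/1, 0/1 + 1/1*3/5) = [0/1, 3/5) <- contains code 627/1250
  'b': [0/1 + 1/1*3/5, 0/1 + 1/1*4/5) = [3/5, 4/5)
  'f': [0/1 + 1/1*4/5, 0/1 + 1/1*1/1) = [4/5, 1/1)
  emit 'a', narrow to [0/1, 3/5)
Step 2: interval [0/1, 3/5), width = 3/5 - 0/1 = 3/5
  'a': [0/1 + 3/5*0/1, 0/1 + 3/5*3/5) = [0/1, 9/25)
  'b': [0/1 + 3/5*3/5, 0/1 + 3/5*4/5) = [9/25, 12/25)
  'f': [0/1 + 3/5*4/5, 0/1 + 3/5*1/1) = [12/25, 3/5) <- contains code 627/1250
  emit 'f', narrow to [12/25, 3/5)
Step 3: interval [12/25, 3/5), width = 3/5 - 12/25 = 3/25
  'a': [12/25 + 3/25*0/1, 12/25 + 3/25*3/5) = [12/25, 69/125) <- contains code 627/1250
  'b': [12/25 + 3/25*3/5, 12/25 + 3/25*4/5) = [69/125, 72/125)
  'f': [12/25 + 3/25*4/5, 12/25 + 3/25*1/1) = [72/125, 3/5)
  emit 'a', narrow to [12/25, 69/125)
Step 4: interval [12/25, 69/125), width = 69/125 - 12/25 = 9/125
  'a': [12/25 + 9/125*0/1, 12/25 + 9/125*3/5) = [12/25, 327/625) <- contains code 627/1250
  'b': [12/25 + 9/125*3/5, 12/25 + 9/125*4/5) = [327/625, 336/625)
  'f': [12/25 + 9/125*4/5, 12/25 + 9/125*1/1) = [336/625, 69/125)
  emit 'a', narrow to [12/25, 327/625)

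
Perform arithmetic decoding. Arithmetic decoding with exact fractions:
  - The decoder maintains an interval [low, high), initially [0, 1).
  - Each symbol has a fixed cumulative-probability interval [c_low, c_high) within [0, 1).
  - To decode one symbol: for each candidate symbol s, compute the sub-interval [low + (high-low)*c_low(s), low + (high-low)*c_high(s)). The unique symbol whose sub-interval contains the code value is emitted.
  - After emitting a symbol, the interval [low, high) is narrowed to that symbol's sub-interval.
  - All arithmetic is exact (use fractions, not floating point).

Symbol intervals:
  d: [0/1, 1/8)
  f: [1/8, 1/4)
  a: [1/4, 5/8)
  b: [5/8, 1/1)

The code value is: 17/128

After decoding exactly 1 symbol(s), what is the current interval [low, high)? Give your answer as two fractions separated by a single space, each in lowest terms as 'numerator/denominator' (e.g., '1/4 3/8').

Step 1: interval [0/1, 1/1), width = 1/1 - 0/1 = 1/1
  'd': [0/1 + 1/1*0/1, 0/1 + 1/1*1/8) = [0/1, 1/8)
  'f': [0/1 + 1/1*1/8, 0/1 + 1/1*1/4) = [1/8, 1/4) <- contains code 17/128
  'a': [0/1 + 1/1*1/4, 0/1 + 1/1*5/8) = [1/4, 5/8)
  'b': [0/1 + 1/1*5/8, 0/1 + 1/1*1/1) = [5/8, 1/1)
  emit 'f', narrow to [1/8, 1/4)

Answer: 1/8 1/4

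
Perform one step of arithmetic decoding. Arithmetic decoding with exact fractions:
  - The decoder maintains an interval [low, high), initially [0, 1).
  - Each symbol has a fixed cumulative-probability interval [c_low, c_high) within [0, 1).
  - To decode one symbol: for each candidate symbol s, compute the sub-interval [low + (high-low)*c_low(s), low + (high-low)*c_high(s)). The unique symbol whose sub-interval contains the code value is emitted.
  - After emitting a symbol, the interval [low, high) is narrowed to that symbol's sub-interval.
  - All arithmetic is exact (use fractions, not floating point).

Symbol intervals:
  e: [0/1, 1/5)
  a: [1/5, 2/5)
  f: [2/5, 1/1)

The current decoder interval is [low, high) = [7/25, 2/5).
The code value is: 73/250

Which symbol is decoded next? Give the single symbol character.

Answer: e

Derivation:
Interval width = high − low = 2/5 − 7/25 = 3/25
Scaled code = (code − low) / width = (73/250 − 7/25) / 3/25 = 1/10
  e: [0/1, 1/5) ← scaled code falls here ✓
  a: [1/5, 2/5) 
  f: [2/5, 1/1) 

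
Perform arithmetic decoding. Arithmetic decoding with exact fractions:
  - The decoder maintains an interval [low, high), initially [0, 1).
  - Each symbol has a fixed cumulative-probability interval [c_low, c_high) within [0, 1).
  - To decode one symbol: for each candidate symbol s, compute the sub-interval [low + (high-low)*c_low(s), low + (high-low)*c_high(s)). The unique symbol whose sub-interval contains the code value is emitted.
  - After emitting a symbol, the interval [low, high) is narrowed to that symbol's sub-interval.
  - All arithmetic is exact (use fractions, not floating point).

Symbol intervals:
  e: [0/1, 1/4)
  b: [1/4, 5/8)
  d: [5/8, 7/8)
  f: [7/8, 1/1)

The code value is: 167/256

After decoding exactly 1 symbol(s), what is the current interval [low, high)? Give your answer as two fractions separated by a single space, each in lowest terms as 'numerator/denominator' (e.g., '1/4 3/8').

Answer: 5/8 7/8

Derivation:
Step 1: interval [0/1, 1/1), width = 1/1 - 0/1 = 1/1
  'e': [0/1 + 1/1*0/1, 0/1 + 1/1*1/4) = [0/1, 1/4)
  'b': [0/1 + 1/1*1/4, 0/1 + 1/1*5/8) = [1/4, 5/8)
  'd': [0/1 + 1/1*5/8, 0/1 + 1/1*7/8) = [5/8, 7/8) <- contains code 167/256
  'f': [0/1 + 1/1*7/8, 0/1 + 1/1*1/1) = [7/8, 1/1)
  emit 'd', narrow to [5/8, 7/8)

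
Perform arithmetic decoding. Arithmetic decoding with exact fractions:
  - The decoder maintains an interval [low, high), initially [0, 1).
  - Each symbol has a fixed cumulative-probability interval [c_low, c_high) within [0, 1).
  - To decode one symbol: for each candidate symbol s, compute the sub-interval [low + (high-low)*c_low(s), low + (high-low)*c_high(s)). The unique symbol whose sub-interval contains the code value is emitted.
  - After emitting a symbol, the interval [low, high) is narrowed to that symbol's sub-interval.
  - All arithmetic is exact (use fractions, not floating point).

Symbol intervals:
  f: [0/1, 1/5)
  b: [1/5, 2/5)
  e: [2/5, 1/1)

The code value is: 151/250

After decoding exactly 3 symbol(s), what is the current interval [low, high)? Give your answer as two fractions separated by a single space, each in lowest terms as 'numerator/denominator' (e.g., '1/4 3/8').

Answer: 71/125 16/25

Derivation:
Step 1: interval [0/1, 1/1), width = 1/1 - 0/1 = 1/1
  'f': [0/1 + 1/1*0/1, 0/1 + 1/1*1/5) = [0/1, 1/5)
  'b': [0/1 + 1/1*1/5, 0/1 + 1/1*2/5) = [1/5, 2/5)
  'e': [0/1 + 1/1*2/5, 0/1 + 1/1*1/1) = [2/5, 1/1) <- contains code 151/250
  emit 'e', narrow to [2/5, 1/1)
Step 2: interval [2/5, 1/1), width = 1/1 - 2/5 = 3/5
  'f': [2/5 + 3/5*0/1, 2/5 + 3/5*1/5) = [2/5, 13/25)
  'b': [2/5 + 3/5*1/5, 2/5 + 3/5*2/5) = [13/25, 16/25) <- contains code 151/250
  'e': [2/5 + 3/5*2/5, 2/5 + 3/5*1/1) = [16/25, 1/1)
  emit 'b', narrow to [13/25, 16/25)
Step 3: interval [13/25, 16/25), width = 16/25 - 13/25 = 3/25
  'f': [13/25 + 3/25*0/1, 13/25 + 3/25*1/5) = [13/25, 68/125)
  'b': [13/25 + 3/25*1/5, 13/25 + 3/25*2/5) = [68/125, 71/125)
  'e': [13/25 + 3/25*2/5, 13/25 + 3/25*1/1) = [71/125, 16/25) <- contains code 151/250
  emit 'e', narrow to [71/125, 16/25)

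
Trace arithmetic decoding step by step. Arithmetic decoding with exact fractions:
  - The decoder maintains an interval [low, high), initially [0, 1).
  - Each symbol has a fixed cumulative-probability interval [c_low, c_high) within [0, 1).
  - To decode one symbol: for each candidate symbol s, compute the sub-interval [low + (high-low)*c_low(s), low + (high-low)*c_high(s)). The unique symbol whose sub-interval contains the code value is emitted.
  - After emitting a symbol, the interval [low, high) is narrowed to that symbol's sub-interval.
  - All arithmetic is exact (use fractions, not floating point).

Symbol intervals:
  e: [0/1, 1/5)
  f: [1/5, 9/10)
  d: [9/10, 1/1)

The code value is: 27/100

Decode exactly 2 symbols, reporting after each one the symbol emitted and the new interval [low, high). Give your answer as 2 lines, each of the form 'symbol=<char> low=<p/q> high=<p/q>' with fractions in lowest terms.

Step 1: interval [0/1, 1/1), width = 1/1 - 0/1 = 1/1
  'e': [0/1 + 1/1*0/1, 0/1 + 1/1*1/5) = [0/1, 1/5)
  'f': [0/1 + 1/1*1/5, 0/1 + 1/1*9/10) = [1/5, 9/10) <- contains code 27/100
  'd': [0/1 + 1/1*9/10, 0/1 + 1/1*1/1) = [9/10, 1/1)
  emit 'f', narrow to [1/5, 9/10)
Step 2: interval [1/5, 9/10), width = 9/10 - 1/5 = 7/10
  'e': [1/5 + 7/10*0/1, 1/5 + 7/10*1/5) = [1/5, 17/50) <- contains code 27/100
  'f': [1/5 + 7/10*1/5, 1/5 + 7/10*9/10) = [17/50, 83/100)
  'd': [1/5 + 7/10*9/10, 1/5 + 7/10*1/1) = [83/100, 9/10)
  emit 'e', narrow to [1/5, 17/50)

Answer: symbol=f low=1/5 high=9/10
symbol=e low=1/5 high=17/50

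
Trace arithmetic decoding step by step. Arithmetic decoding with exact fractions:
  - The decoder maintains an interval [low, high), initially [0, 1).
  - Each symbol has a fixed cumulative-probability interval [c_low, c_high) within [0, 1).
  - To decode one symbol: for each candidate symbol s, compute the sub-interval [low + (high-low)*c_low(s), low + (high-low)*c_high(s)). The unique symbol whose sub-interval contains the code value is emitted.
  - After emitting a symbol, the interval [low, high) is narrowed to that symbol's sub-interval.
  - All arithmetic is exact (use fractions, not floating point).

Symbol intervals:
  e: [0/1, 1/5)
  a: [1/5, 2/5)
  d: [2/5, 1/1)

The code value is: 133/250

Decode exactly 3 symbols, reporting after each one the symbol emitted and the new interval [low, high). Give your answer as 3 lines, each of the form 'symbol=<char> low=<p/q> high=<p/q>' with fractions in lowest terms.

Answer: symbol=d low=2/5 high=1/1
symbol=a low=13/25 high=16/25
symbol=e low=13/25 high=68/125

Derivation:
Step 1: interval [0/1, 1/1), width = 1/1 - 0/1 = 1/1
  'e': [0/1 + 1/1*0/1, 0/1 + 1/1*1/5) = [0/1, 1/5)
  'a': [0/1 + 1/1*1/5, 0/1 + 1/1*2/5) = [1/5, 2/5)
  'd': [0/1 + 1/1*2/5, 0/1 + 1/1*1/1) = [2/5, 1/1) <- contains code 133/250
  emit 'd', narrow to [2/5, 1/1)
Step 2: interval [2/5, 1/1), width = 1/1 - 2/5 = 3/5
  'e': [2/5 + 3/5*0/1, 2/5 + 3/5*1/5) = [2/5, 13/25)
  'a': [2/5 + 3/5*1/5, 2/5 + 3/5*2/5) = [13/25, 16/25) <- contains code 133/250
  'd': [2/5 + 3/5*2/5, 2/5 + 3/5*1/1) = [16/25, 1/1)
  emit 'a', narrow to [13/25, 16/25)
Step 3: interval [13/25, 16/25), width = 16/25 - 13/25 = 3/25
  'e': [13/25 + 3/25*0/1, 13/25 + 3/25*1/5) = [13/25, 68/125) <- contains code 133/250
  'a': [13/25 + 3/25*1/5, 13/25 + 3/25*2/5) = [68/125, 71/125)
  'd': [13/25 + 3/25*2/5, 13/25 + 3/25*1/1) = [71/125, 16/25)
  emit 'e', narrow to [13/25, 68/125)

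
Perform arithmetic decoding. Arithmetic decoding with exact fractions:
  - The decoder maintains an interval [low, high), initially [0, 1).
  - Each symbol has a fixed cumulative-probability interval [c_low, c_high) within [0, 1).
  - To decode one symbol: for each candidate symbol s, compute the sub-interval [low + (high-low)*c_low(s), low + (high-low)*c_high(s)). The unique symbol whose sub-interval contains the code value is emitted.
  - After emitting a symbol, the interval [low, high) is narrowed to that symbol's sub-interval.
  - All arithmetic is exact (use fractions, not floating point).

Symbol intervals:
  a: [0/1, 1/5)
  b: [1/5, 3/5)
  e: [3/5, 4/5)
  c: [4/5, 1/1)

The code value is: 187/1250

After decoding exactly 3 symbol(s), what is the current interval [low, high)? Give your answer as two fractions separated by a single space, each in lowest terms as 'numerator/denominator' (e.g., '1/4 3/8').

Step 1: interval [0/1, 1/1), width = 1/1 - 0/1 = 1/1
  'a': [0/1 + 1/1*0/1, 0/1 + 1/1*1/5) = [0/1, 1/5) <- contains code 187/1250
  'b': [0/1 + 1/1*1/5, 0/1 + 1/1*3/5) = [1/5, 3/5)
  'e': [0/1 + 1/1*3/5, 0/1 + 1/1*4/5) = [3/5, 4/5)
  'c': [0/1 + 1/1*4/5, 0/1 + 1/1*1/1) = [4/5, 1/1)
  emit 'a', narrow to [0/1, 1/5)
Step 2: interval [0/1, 1/5), width = 1/5 - 0/1 = 1/5
  'a': [0/1 + 1/5*0/1, 0/1 + 1/5*1/5) = [0/1, 1/25)
  'b': [0/1 + 1/5*1/5, 0/1 + 1/5*3/5) = [1/25, 3/25)
  'e': [0/1 + 1/5*3/5, 0/1 + 1/5*4/5) = [3/25, 4/25) <- contains code 187/1250
  'c': [0/1 + 1/5*4/5, 0/1 + 1/5*1/1) = [4/25, 1/5)
  emit 'e', narrow to [3/25, 4/25)
Step 3: interval [3/25, 4/25), width = 4/25 - 3/25 = 1/25
  'a': [3/25 + 1/25*0/1, 3/25 + 1/25*1/5) = [3/25, 16/125)
  'b': [3/25 + 1/25*1/5, 3/25 + 1/25*3/5) = [16/125, 18/125)
  'e': [3/25 + 1/25*3/5, 3/25 + 1/25*4/5) = [18/125, 19/125) <- contains code 187/1250
  'c': [3/25 + 1/25*4/5, 3/25 + 1/25*1/1) = [19/125, 4/25)
  emit 'e', narrow to [18/125, 19/125)

Answer: 18/125 19/125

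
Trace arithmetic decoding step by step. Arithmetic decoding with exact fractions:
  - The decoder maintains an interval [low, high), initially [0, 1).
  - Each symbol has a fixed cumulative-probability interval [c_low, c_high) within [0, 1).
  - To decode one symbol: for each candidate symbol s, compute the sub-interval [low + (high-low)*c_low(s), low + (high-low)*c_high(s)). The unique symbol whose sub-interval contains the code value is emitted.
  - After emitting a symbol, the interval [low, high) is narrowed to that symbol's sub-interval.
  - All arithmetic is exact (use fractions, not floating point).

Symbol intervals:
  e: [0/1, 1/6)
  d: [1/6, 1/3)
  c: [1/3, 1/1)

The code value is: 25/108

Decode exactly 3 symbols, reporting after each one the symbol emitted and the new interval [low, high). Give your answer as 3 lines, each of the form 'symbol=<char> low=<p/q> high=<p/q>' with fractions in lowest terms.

Step 1: interval [0/1, 1/1), width = 1/1 - 0/1 = 1/1
  'e': [0/1 + 1/1*0/1, 0/1 + 1/1*1/6) = [0/1, 1/6)
  'd': [0/1 + 1/1*1/6, 0/1 + 1/1*1/3) = [1/6, 1/3) <- contains code 25/108
  'c': [0/1 + 1/1*1/3, 0/1 + 1/1*1/1) = [1/3, 1/1)
  emit 'd', narrow to [1/6, 1/3)
Step 2: interval [1/6, 1/3), width = 1/3 - 1/6 = 1/6
  'e': [1/6 + 1/6*0/1, 1/6 + 1/6*1/6) = [1/6, 7/36)
  'd': [1/6 + 1/6*1/6, 1/6 + 1/6*1/3) = [7/36, 2/9)
  'c': [1/6 + 1/6*1/3, 1/6 + 1/6*1/1) = [2/9, 1/3) <- contains code 25/108
  emit 'c', narrow to [2/9, 1/3)
Step 3: interval [2/9, 1/3), width = 1/3 - 2/9 = 1/9
  'e': [2/9 + 1/9*0/1, 2/9 + 1/9*1/6) = [2/9, 13/54) <- contains code 25/108
  'd': [2/9 + 1/9*1/6, 2/9 + 1/9*1/3) = [13/54, 7/27)
  'c': [2/9 + 1/9*1/3, 2/9 + 1/9*1/1) = [7/27, 1/3)
  emit 'e', narrow to [2/9, 13/54)

Answer: symbol=d low=1/6 high=1/3
symbol=c low=2/9 high=1/3
symbol=e low=2/9 high=13/54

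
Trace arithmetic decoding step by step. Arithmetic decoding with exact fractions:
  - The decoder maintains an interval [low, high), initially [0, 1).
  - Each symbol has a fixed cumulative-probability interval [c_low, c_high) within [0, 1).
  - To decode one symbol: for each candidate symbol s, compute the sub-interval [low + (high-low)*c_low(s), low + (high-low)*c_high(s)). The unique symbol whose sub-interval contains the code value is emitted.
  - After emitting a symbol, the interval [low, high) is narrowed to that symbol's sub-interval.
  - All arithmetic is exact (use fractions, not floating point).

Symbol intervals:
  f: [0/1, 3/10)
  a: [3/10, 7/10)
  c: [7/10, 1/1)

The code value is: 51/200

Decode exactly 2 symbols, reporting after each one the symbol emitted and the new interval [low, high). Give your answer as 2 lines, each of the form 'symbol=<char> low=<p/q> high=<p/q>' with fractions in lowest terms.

Step 1: interval [0/1, 1/1), width = 1/1 - 0/1 = 1/1
  'f': [0/1 + 1/1*0/1, 0/1 + 1/1*3/10) = [0/1, 3/10) <- contains code 51/200
  'a': [0/1 + 1/1*3/10, 0/1 + 1/1*7/10) = [3/10, 7/10)
  'c': [0/1 + 1/1*7/10, 0/1 + 1/1*1/1) = [7/10, 1/1)
  emit 'f', narrow to [0/1, 3/10)
Step 2: interval [0/1, 3/10), width = 3/10 - 0/1 = 3/10
  'f': [0/1 + 3/10*0/1, 0/1 + 3/10*3/10) = [0/1, 9/100)
  'a': [0/1 + 3/10*3/10, 0/1 + 3/10*7/10) = [9/100, 21/100)
  'c': [0/1 + 3/10*7/10, 0/1 + 3/10*1/1) = [21/100, 3/10) <- contains code 51/200
  emit 'c', narrow to [21/100, 3/10)

Answer: symbol=f low=0/1 high=3/10
symbol=c low=21/100 high=3/10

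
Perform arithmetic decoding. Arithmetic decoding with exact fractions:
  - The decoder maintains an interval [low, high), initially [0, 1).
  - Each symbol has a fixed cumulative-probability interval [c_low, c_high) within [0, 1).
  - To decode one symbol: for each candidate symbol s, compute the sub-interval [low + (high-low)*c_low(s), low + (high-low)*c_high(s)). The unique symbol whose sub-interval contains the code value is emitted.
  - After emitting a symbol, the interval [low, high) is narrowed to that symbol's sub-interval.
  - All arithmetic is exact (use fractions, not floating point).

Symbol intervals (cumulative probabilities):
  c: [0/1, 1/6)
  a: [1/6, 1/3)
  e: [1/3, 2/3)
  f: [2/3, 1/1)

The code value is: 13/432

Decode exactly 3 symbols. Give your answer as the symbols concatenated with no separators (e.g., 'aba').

Step 1: interval [0/1, 1/1), width = 1/1 - 0/1 = 1/1
  'c': [0/1 + 1/1*0/1, 0/1 + 1/1*1/6) = [0/1, 1/6) <- contains code 13/432
  'a': [0/1 + 1/1*1/6, 0/1 + 1/1*1/3) = [1/6, 1/3)
  'e': [0/1 + 1/1*1/3, 0/1 + 1/1*2/3) = [1/3, 2/3)
  'f': [0/1 + 1/1*2/3, 0/1 + 1/1*1/1) = [2/3, 1/1)
  emit 'c', narrow to [0/1, 1/6)
Step 2: interval [0/1, 1/6), width = 1/6 - 0/1 = 1/6
  'c': [0/1 + 1/6*0/1, 0/1 + 1/6*1/6) = [0/1, 1/36)
  'a': [0/1 + 1/6*1/6, 0/1 + 1/6*1/3) = [1/36, 1/18) <- contains code 13/432
  'e': [0/1 + 1/6*1/3, 0/1 + 1/6*2/3) = [1/18, 1/9)
  'f': [0/1 + 1/6*2/3, 0/1 + 1/6*1/1) = [1/9, 1/6)
  emit 'a', narrow to [1/36, 1/18)
Step 3: interval [1/36, 1/18), width = 1/18 - 1/36 = 1/36
  'c': [1/36 + 1/36*0/1, 1/36 + 1/36*1/6) = [1/36, 7/216) <- contains code 13/432
  'a': [1/36 + 1/36*1/6, 1/36 + 1/36*1/3) = [7/216, 1/27)
  'e': [1/36 + 1/36*1/3, 1/36 + 1/36*2/3) = [1/27, 5/108)
  'f': [1/36 + 1/36*2/3, 1/36 + 1/36*1/1) = [5/108, 1/18)
  emit 'c', narrow to [1/36, 7/216)

Answer: cac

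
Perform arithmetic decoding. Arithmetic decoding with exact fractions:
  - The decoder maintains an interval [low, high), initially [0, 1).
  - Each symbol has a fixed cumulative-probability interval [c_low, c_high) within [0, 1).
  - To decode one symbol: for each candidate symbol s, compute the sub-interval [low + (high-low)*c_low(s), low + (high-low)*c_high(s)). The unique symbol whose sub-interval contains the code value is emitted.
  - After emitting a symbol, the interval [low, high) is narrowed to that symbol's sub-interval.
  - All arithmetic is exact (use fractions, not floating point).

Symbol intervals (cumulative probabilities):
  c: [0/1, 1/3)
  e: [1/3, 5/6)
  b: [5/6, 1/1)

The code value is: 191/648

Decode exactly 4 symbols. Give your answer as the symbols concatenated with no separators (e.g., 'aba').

Answer: cbcb

Derivation:
Step 1: interval [0/1, 1/1), width = 1/1 - 0/1 = 1/1
  'c': [0/1 + 1/1*0/1, 0/1 + 1/1*1/3) = [0/1, 1/3) <- contains code 191/648
  'e': [0/1 + 1/1*1/3, 0/1 + 1/1*5/6) = [1/3, 5/6)
  'b': [0/1 + 1/1*5/6, 0/1 + 1/1*1/1) = [5/6, 1/1)
  emit 'c', narrow to [0/1, 1/3)
Step 2: interval [0/1, 1/3), width = 1/3 - 0/1 = 1/3
  'c': [0/1 + 1/3*0/1, 0/1 + 1/3*1/3) = [0/1, 1/9)
  'e': [0/1 + 1/3*1/3, 0/1 + 1/3*5/6) = [1/9, 5/18)
  'b': [0/1 + 1/3*5/6, 0/1 + 1/3*1/1) = [5/18, 1/3) <- contains code 191/648
  emit 'b', narrow to [5/18, 1/3)
Step 3: interval [5/18, 1/3), width = 1/3 - 5/18 = 1/18
  'c': [5/18 + 1/18*0/1, 5/18 + 1/18*1/3) = [5/18, 8/27) <- contains code 191/648
  'e': [5/18 + 1/18*1/3, 5/18 + 1/18*5/6) = [8/27, 35/108)
  'b': [5/18 + 1/18*5/6, 5/18 + 1/18*1/1) = [35/108, 1/3)
  emit 'c', narrow to [5/18, 8/27)
Step 4: interval [5/18, 8/27), width = 8/27 - 5/18 = 1/54
  'c': [5/18 + 1/54*0/1, 5/18 + 1/54*1/3) = [5/18, 23/81)
  'e': [5/18 + 1/54*1/3, 5/18 + 1/54*5/6) = [23/81, 95/324)
  'b': [5/18 + 1/54*5/6, 5/18 + 1/54*1/1) = [95/324, 8/27) <- contains code 191/648
  emit 'b', narrow to [95/324, 8/27)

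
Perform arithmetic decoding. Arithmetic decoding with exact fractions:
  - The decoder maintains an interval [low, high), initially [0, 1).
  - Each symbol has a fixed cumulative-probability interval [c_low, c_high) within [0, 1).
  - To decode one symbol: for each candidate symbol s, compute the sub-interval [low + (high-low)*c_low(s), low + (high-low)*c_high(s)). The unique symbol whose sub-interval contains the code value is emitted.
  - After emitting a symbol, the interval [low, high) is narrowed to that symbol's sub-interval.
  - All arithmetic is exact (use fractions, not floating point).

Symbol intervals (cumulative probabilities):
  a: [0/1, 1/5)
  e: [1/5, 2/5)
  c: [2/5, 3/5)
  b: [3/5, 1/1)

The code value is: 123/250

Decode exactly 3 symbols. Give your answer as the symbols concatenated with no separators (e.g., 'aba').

Step 1: interval [0/1, 1/1), width = 1/1 - 0/1 = 1/1
  'a': [0/1 + 1/1*0/1, 0/1 + 1/1*1/5) = [0/1, 1/5)
  'e': [0/1 + 1/1*1/5, 0/1 + 1/1*2/5) = [1/5, 2/5)
  'c': [0/1 + 1/1*2/5, 0/1 + 1/1*3/5) = [2/5, 3/5) <- contains code 123/250
  'b': [0/1 + 1/1*3/5, 0/1 + 1/1*1/1) = [3/5, 1/1)
  emit 'c', narrow to [2/5, 3/5)
Step 2: interval [2/5, 3/5), width = 3/5 - 2/5 = 1/5
  'a': [2/5 + 1/5*0/1, 2/5 + 1/5*1/5) = [2/5, 11/25)
  'e': [2/5 + 1/5*1/5, 2/5 + 1/5*2/5) = [11/25, 12/25)
  'c': [2/5 + 1/5*2/5, 2/5 + 1/5*3/5) = [12/25, 13/25) <- contains code 123/250
  'b': [2/5 + 1/5*3/5, 2/5 + 1/5*1/1) = [13/25, 3/5)
  emit 'c', narrow to [12/25, 13/25)
Step 3: interval [12/25, 13/25), width = 13/25 - 12/25 = 1/25
  'a': [12/25 + 1/25*0/1, 12/25 + 1/25*1/5) = [12/25, 61/125)
  'e': [12/25 + 1/25*1/5, 12/25 + 1/25*2/5) = [61/125, 62/125) <- contains code 123/250
  'c': [12/25 + 1/25*2/5, 12/25 + 1/25*3/5) = [62/125, 63/125)
  'b': [12/25 + 1/25*3/5, 12/25 + 1/25*1/1) = [63/125, 13/25)
  emit 'e', narrow to [61/125, 62/125)

Answer: cce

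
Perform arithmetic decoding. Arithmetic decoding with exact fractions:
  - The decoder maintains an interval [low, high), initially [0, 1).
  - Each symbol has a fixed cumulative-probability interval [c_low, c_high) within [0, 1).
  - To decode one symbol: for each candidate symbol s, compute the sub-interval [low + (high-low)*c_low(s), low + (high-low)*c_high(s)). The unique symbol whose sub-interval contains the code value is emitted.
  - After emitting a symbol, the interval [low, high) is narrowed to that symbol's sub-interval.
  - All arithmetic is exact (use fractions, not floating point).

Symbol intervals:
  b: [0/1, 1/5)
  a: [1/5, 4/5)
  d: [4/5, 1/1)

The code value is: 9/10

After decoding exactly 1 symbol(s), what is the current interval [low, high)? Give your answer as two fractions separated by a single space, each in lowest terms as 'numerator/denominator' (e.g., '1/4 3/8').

Step 1: interval [0/1, 1/1), width = 1/1 - 0/1 = 1/1
  'b': [0/1 + 1/1*0/1, 0/1 + 1/1*1/5) = [0/1, 1/5)
  'a': [0/1 + 1/1*1/5, 0/1 + 1/1*4/5) = [1/5, 4/5)
  'd': [0/1 + 1/1*4/5, 0/1 + 1/1*1/1) = [4/5, 1/1) <- contains code 9/10
  emit 'd', narrow to [4/5, 1/1)

Answer: 4/5 1/1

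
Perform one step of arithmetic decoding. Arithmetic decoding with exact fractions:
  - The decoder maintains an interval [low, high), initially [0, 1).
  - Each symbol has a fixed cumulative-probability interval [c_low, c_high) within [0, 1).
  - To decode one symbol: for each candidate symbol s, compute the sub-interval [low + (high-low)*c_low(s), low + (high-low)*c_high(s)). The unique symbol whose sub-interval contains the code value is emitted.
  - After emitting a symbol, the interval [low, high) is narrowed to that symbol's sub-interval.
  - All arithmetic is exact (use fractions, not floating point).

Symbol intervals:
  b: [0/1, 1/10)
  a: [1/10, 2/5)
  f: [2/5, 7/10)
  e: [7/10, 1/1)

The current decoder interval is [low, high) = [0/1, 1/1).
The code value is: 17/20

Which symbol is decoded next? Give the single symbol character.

Answer: e

Derivation:
Interval width = high − low = 1/1 − 0/1 = 1/1
Scaled code = (code − low) / width = (17/20 − 0/1) / 1/1 = 17/20
  b: [0/1, 1/10) 
  a: [1/10, 2/5) 
  f: [2/5, 7/10) 
  e: [7/10, 1/1) ← scaled code falls here ✓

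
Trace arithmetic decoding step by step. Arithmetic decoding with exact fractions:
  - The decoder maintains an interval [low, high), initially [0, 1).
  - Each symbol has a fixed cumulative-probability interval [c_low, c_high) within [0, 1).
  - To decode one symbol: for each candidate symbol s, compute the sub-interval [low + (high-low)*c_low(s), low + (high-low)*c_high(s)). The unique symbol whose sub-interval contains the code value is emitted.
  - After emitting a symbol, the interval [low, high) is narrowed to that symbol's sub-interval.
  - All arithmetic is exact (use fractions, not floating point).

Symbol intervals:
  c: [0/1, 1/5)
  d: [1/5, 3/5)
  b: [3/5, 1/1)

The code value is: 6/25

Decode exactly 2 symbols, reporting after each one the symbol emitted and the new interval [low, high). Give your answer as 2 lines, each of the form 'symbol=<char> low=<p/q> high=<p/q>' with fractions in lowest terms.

Answer: symbol=d low=1/5 high=3/5
symbol=c low=1/5 high=7/25

Derivation:
Step 1: interval [0/1, 1/1), width = 1/1 - 0/1 = 1/1
  'c': [0/1 + 1/1*0/1, 0/1 + 1/1*1/5) = [0/1, 1/5)
  'd': [0/1 + 1/1*1/5, 0/1 + 1/1*3/5) = [1/5, 3/5) <- contains code 6/25
  'b': [0/1 + 1/1*3/5, 0/1 + 1/1*1/1) = [3/5, 1/1)
  emit 'd', narrow to [1/5, 3/5)
Step 2: interval [1/5, 3/5), width = 3/5 - 1/5 = 2/5
  'c': [1/5 + 2/5*0/1, 1/5 + 2/5*1/5) = [1/5, 7/25) <- contains code 6/25
  'd': [1/5 + 2/5*1/5, 1/5 + 2/5*3/5) = [7/25, 11/25)
  'b': [1/5 + 2/5*3/5, 1/5 + 2/5*1/1) = [11/25, 3/5)
  emit 'c', narrow to [1/5, 7/25)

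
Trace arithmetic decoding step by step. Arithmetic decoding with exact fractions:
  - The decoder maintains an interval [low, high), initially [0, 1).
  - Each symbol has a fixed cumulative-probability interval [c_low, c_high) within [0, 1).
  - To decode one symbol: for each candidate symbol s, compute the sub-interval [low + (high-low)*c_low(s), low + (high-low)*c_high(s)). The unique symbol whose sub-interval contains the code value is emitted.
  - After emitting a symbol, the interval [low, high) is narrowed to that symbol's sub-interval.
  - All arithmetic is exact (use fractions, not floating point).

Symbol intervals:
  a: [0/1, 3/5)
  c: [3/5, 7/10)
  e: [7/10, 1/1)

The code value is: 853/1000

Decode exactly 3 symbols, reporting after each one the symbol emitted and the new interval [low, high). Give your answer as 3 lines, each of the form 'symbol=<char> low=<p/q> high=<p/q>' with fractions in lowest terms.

Step 1: interval [0/1, 1/1), width = 1/1 - 0/1 = 1/1
  'a': [0/1 + 1/1*0/1, 0/1 + 1/1*3/5) = [0/1, 3/5)
  'c': [0/1 + 1/1*3/5, 0/1 + 1/1*7/10) = [3/5, 7/10)
  'e': [0/1 + 1/1*7/10, 0/1 + 1/1*1/1) = [7/10, 1/1) <- contains code 853/1000
  emit 'e', narrow to [7/10, 1/1)
Step 2: interval [7/10, 1/1), width = 1/1 - 7/10 = 3/10
  'a': [7/10 + 3/10*0/1, 7/10 + 3/10*3/5) = [7/10, 22/25) <- contains code 853/1000
  'c': [7/10 + 3/10*3/5, 7/10 + 3/10*7/10) = [22/25, 91/100)
  'e': [7/10 + 3/10*7/10, 7/10 + 3/10*1/1) = [91/100, 1/1)
  emit 'a', narrow to [7/10, 22/25)
Step 3: interval [7/10, 22/25), width = 22/25 - 7/10 = 9/50
  'a': [7/10 + 9/50*0/1, 7/10 + 9/50*3/5) = [7/10, 101/125)
  'c': [7/10 + 9/50*3/5, 7/10 + 9/50*7/10) = [101/125, 413/500)
  'e': [7/10 + 9/50*7/10, 7/10 + 9/50*1/1) = [413/500, 22/25) <- contains code 853/1000
  emit 'e', narrow to [413/500, 22/25)

Answer: symbol=e low=7/10 high=1/1
symbol=a low=7/10 high=22/25
symbol=e low=413/500 high=22/25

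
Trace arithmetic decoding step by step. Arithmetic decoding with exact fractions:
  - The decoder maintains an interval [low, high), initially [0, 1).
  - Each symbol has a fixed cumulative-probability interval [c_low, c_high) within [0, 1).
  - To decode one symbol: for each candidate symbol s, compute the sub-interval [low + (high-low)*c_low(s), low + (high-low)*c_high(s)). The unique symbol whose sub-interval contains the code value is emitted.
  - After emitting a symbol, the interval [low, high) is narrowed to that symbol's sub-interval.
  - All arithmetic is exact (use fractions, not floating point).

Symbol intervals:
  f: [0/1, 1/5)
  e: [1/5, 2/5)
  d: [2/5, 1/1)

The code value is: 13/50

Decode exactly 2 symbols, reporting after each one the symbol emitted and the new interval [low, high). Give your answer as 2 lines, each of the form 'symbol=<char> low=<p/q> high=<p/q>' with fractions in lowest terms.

Step 1: interval [0/1, 1/1), width = 1/1 - 0/1 = 1/1
  'f': [0/1 + 1/1*0/1, 0/1 + 1/1*1/5) = [0/1, 1/5)
  'e': [0/1 + 1/1*1/5, 0/1 + 1/1*2/5) = [1/5, 2/5) <- contains code 13/50
  'd': [0/1 + 1/1*2/5, 0/1 + 1/1*1/1) = [2/5, 1/1)
  emit 'e', narrow to [1/5, 2/5)
Step 2: interval [1/5, 2/5), width = 2/5 - 1/5 = 1/5
  'f': [1/5 + 1/5*0/1, 1/5 + 1/5*1/5) = [1/5, 6/25)
  'e': [1/5 + 1/5*1/5, 1/5 + 1/5*2/5) = [6/25, 7/25) <- contains code 13/50
  'd': [1/5 + 1/5*2/5, 1/5 + 1/5*1/1) = [7/25, 2/5)
  emit 'e', narrow to [6/25, 7/25)

Answer: symbol=e low=1/5 high=2/5
symbol=e low=6/25 high=7/25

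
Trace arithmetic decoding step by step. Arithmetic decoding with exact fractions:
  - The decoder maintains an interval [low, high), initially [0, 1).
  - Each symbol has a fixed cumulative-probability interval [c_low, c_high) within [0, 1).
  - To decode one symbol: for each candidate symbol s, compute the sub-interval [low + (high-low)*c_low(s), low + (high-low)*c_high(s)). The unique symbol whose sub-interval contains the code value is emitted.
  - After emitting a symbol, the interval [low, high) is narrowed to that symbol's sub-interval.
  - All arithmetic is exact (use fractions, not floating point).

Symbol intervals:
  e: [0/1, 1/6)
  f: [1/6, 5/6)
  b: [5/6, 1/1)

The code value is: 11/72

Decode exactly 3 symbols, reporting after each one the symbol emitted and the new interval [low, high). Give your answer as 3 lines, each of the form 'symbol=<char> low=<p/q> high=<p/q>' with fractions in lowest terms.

Step 1: interval [0/1, 1/1), width = 1/1 - 0/1 = 1/1
  'e': [0/1 + 1/1*0/1, 0/1 + 1/1*1/6) = [0/1, 1/6) <- contains code 11/72
  'f': [0/1 + 1/1*1/6, 0/1 + 1/1*5/6) = [1/6, 5/6)
  'b': [0/1 + 1/1*5/6, 0/1 + 1/1*1/1) = [5/6, 1/1)
  emit 'e', narrow to [0/1, 1/6)
Step 2: interval [0/1, 1/6), width = 1/6 - 0/1 = 1/6
  'e': [0/1 + 1/6*0/1, 0/1 + 1/6*1/6) = [0/1, 1/36)
  'f': [0/1 + 1/6*1/6, 0/1 + 1/6*5/6) = [1/36, 5/36)
  'b': [0/1 + 1/6*5/6, 0/1 + 1/6*1/1) = [5/36, 1/6) <- contains code 11/72
  emit 'b', narrow to [5/36, 1/6)
Step 3: interval [5/36, 1/6), width = 1/6 - 5/36 = 1/36
  'e': [5/36 + 1/36*0/1, 5/36 + 1/36*1/6) = [5/36, 31/216)
  'f': [5/36 + 1/36*1/6, 5/36 + 1/36*5/6) = [31/216, 35/216) <- contains code 11/72
  'b': [5/36 + 1/36*5/6, 5/36 + 1/36*1/1) = [35/216, 1/6)
  emit 'f', narrow to [31/216, 35/216)

Answer: symbol=e low=0/1 high=1/6
symbol=b low=5/36 high=1/6
symbol=f low=31/216 high=35/216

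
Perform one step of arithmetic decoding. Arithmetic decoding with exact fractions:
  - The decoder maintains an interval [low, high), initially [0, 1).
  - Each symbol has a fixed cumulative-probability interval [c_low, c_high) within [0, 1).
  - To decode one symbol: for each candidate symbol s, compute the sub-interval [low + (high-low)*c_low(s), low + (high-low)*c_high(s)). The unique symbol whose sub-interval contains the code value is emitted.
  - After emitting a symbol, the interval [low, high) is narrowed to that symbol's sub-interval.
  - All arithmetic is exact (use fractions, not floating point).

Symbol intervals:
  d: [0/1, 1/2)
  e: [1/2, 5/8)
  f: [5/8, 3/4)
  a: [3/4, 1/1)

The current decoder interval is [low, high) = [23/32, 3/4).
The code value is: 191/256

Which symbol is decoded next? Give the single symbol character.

Answer: a

Derivation:
Interval width = high − low = 3/4 − 23/32 = 1/32
Scaled code = (code − low) / width = (191/256 − 23/32) / 1/32 = 7/8
  d: [0/1, 1/2) 
  e: [1/2, 5/8) 
  f: [5/8, 3/4) 
  a: [3/4, 1/1) ← scaled code falls here ✓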